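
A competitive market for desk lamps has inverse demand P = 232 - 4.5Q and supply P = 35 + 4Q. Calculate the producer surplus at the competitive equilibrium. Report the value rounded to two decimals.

1074.30

Equilibrium: 232 - 4.5Q = 35 + 4Q, so Q* = 23.1765 and P* = 127.7059.
Producer surplus is the triangle above supply below P*: (1/2)(23.1765)(127.7059 - 35) = (1/2)(23.1765)(92.7059) = 1074.2976.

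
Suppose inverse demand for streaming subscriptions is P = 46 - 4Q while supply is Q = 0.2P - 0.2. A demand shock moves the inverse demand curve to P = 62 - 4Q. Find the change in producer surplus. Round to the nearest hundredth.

Rewriting supply in inverse form: P = 1 + 5Q.
Initial equilibrium: Q_0 = 5, P_0 = 26; CS_0 = (1/2)(5)(20) = 50, PS_0 = (1/2)(5)(25) = 62.5.
New equilibrium: 62 - 4Q = 1 + 5Q gives Q_1 = 6.7778, P_1 = 34.8889; CS_1 = 91.8765, PS_1 = 114.8457.
Change in producer surplus = 114.8457 - 62.5 = 52.3457.

52.35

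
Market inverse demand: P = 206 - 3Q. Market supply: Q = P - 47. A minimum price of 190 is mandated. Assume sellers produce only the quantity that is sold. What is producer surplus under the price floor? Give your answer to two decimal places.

748.44

Rewriting supply in inverse form: P = 47 + Q.
Free-market equilibrium: 206 - 3Q = 47 + Q gives Q* = 39.75, P* = 86.75.
At P = 190, buyers demand (206 - 190)/3 = 5.3333 while sellers would supply more, so the quantity traded is 5.3333 at price 190.
The supply price at Q = 5.3333 is 52.3333. PS is the trapezoid between 190 and supply over [0, 5.3333]: (1/2)[(190 - 47) + (190 - 52.3333)](5.3333) = 748.4444.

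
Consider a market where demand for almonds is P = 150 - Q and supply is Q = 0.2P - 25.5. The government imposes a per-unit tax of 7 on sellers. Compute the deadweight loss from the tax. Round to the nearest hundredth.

4.08

Rewriting supply in inverse form: P = 127.5 + 5Q.
Without the tax, 150 - Q = 127.5 + 5Q so Q* = 3.75 and P* = 146.25.
With the tax, sellers need 7 more per unit: 150 - Q = 127.5 + 5Q + 7, so Q_t = 2.5833. Buyers pay P_b = 147.4167; sellers receive P_s = P_b - 7 = 140.4167.
Deadweight loss is the triangle between the curves from Q_t to Q*: (1/2)(3.75 - 2.5833)(7) = 4.0833.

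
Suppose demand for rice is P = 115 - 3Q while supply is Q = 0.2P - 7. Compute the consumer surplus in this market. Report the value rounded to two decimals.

Rewriting supply in inverse form: P = 35 + 5Q.
Equilibrium: 115 - 3Q = 35 + 5Q, so Q* = 10 and P* = 85.
The demand choke price is 115, so CS = (1/2)(Q*)(115 - P*) = (1/2)(10)(30) = 150.

150.00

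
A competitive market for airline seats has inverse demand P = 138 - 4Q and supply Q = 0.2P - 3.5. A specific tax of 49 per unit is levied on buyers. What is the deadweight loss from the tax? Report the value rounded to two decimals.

133.39

Rewriting supply in inverse form: P = 17.5 + 5Q.
Without the tax, 138 - 4Q = 17.5 + 5Q so Q* = 13.3889 and P* = 84.4444.
A tax on buyers shifts demand down by 49: (138 - 49) - 4Q = 17.5 + 5Q, so Q_t = 7.9444. Buyers pay P_b = 106.2222; sellers receive P_s = P_b - 49 = 57.2222.
The welfare triangle lost has base Q* - Q_t = 5.4444 and height t = 49, so DWL = (1/2)(5.4444)(49) = 133.3889.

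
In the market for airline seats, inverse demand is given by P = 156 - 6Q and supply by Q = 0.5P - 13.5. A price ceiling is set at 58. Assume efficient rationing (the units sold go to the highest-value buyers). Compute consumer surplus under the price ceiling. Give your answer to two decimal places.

Rewriting supply in inverse form: P = 27 + 2Q.
Without the control, 156 - 6Q = 27 + 2Q so Q* = 16.125 and P* = 59.25.
At P = 58, sellers supply (58 - 27)/2 = 15.5 while buyers want more, so the quantity traded is 15.5 at price 58.
The demand price at Q = 15.5 is 63. CS is the trapezoid between demand and 58 over [0, 15.5]: (1/2)[(156 - 58) + (63 - 58)](15.5) = 798.25.

798.25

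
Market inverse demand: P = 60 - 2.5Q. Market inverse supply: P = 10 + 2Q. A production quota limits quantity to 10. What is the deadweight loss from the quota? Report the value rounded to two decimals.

Unrestricted equilibrium: Q* = (60 - 10)/(2.5 + 2) = 11.1111.
At Q = 10 the demand price is 60 - 2.5(10) = 35 and the supply price is 10 + 2(10) = 30.
Deadweight loss is the triangle between the curves from 10 to 11.1111: (1/2)(35 - 30)(11.1111 - 10) = 2.7778.

2.78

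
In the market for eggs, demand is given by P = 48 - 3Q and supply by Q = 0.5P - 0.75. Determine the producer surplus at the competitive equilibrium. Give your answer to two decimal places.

Rewriting supply in inverse form: P = 1.5 + 2Q.
Setting demand equal to supply, 46.5 = 5Q, so Q* = 9.3 and P* = 20.1.
PS is the area between P* and the supply curve from 0 to Q*: (1/2)(9.3)(18.6) = 86.49.

86.49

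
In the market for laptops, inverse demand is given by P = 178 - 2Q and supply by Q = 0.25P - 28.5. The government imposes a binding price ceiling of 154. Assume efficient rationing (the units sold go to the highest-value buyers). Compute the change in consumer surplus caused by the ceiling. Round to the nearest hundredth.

Rewriting supply in inverse form: P = 114 + 4Q.
Without the control, 178 - 2Q = 114 + 4Q so Q* = 10.6667 and P* = 156.6667.
At P = 154, sellers supply (154 - 114)/4 = 10 while buyers want more, so the quantity traded is 10 at price 154.
CS goes from (1/2)(10.6667)(21.3333) = 113.7778 to 140 (computed as (178 - 154)(10) - (1/2)(2)(10)^2), a change of 26.2222.

26.22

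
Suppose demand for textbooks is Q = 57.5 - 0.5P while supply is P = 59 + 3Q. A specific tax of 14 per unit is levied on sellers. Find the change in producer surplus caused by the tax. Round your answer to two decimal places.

-82.32

Rewriting demand in inverse form: P = 115 - 2Q.
Pre-tax equilibrium: 115 - 2Q = 59 + 3Q gives Q* = 11.2, P* = 92.6.
A tax on sellers shifts supply up by 14: 115 - 2Q = 59 + 3Q + 14, so Q_t = 8.4. Buyers pay P_b = 98.2; sellers receive P_s = P_b - 14 = 84.2.
Producers lose the trapezoid between P_s and P* out to Q_t plus the triangle from Q_t to Q*: change in PS = 105.84 - 188.16 = -82.32.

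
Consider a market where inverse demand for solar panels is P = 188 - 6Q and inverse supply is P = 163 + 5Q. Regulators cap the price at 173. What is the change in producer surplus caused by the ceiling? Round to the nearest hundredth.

-2.91

Without the control, 188 - 6Q = 163 + 5Q so Q* = 2.2727 and P* = 174.3636.
At P = 173, sellers supply (173 - 163)/5 = 2 while buyers want more, so the quantity traded is 2 at price 173.
PS goes from (1/2)(2.2727)(11.3636) = 12.9132 to 10 (computed as (173 - 163)(2) - (1/2)(5)(2)^2), a change of -2.9132.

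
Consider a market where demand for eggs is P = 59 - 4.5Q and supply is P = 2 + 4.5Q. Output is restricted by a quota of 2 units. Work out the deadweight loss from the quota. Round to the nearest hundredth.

84.50

Without the quota, 59 - 4.5Q = 2 + 4.5Q gives Q* = 6.3333.
At Q = 2 the demand price is 59 - 4.5(2) = 50 and the supply price is 2 + 4.5(2) = 11.
Deadweight loss is the triangle between the curves from 2 to 6.3333: (1/2)(50 - 11)(6.3333 - 2) = 84.5.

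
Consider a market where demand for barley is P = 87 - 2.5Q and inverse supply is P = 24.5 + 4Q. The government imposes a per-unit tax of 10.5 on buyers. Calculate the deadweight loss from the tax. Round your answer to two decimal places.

8.48

Without the tax, 87 - 2.5Q = 24.5 + 4Q so Q* = 9.6154 and P* = 62.9615.
A tax on buyers shifts demand down by 10.5: (87 - 10.5) - 2.5Q = 24.5 + 4Q, so Q_t = 8. Buyers pay P_b = 67; sellers receive P_s = P_b - 10.5 = 56.5.
The welfare triangle lost has base Q* - Q_t = 1.6154 and height t = 10.5, so DWL = (1/2)(1.6154)(10.5) = 8.4808.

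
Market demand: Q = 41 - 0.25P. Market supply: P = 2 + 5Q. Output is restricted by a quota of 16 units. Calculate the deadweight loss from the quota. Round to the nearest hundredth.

Rewriting demand in inverse form: P = 164 - 4Q.
Unrestricted equilibrium: Q* = (164 - 2)/(4 + 5) = 18.
At Q = 16 the demand price is 164 - 4(16) = 100 and the supply price is 2 + 5(16) = 82.
Deadweight loss is the triangle between the curves from 16 to 18: (1/2)(100 - 82)(18 - 16) = 18.

18.00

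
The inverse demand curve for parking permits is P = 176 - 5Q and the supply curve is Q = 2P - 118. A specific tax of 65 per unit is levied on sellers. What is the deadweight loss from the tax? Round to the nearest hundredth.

Rewriting supply in inverse form: P = 59 + 0.5Q.
Without the tax, 176 - 5Q = 59 + 0.5Q so Q* = 21.2727 and P* = 69.6364.
A tax on sellers shifts supply up by 65: 176 - 5Q = 59 + 0.5Q + 65, so Q_t = 9.4545. Buyers pay P_b = 128.7273; sellers receive P_s = P_b - 65 = 63.7273.
Deadweight loss is the triangle between the curves from Q_t to Q*: (1/2)(21.2727 - 9.4545)(65) = 384.0909.

384.09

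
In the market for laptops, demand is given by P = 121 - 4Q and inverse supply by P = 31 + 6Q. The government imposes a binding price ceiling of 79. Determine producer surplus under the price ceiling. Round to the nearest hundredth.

Without the control, 121 - 4Q = 31 + 6Q so Q* = 9 and P* = 85.
At the ceiling price 79, quantity supplied is (79 - 31)/6 = 8; supply is the short side, so Q = 8 trades at P = 79.
PS is the triangle above supply below 79: (1/2)(8)(79 - 31) = 192.

192.00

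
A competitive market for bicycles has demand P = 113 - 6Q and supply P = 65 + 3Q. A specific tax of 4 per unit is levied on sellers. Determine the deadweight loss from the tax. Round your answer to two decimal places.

Without the tax, 113 - 6Q = 65 + 3Q so Q* = 5.3333 and P* = 81.
With the tax, sellers need 4 more per unit: 113 - 6Q = 65 + 3Q + 4, so Q_t = 4.8889. Buyers pay P_b = 83.6667; sellers receive P_s = P_b - 4 = 79.6667.
Deadweight loss is the triangle between the curves from Q_t to Q*: (1/2)(5.3333 - 4.8889)(4) = 0.8889.

0.89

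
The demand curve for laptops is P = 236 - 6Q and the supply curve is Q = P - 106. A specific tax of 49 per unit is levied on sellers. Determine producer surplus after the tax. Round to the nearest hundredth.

Rewriting supply in inverse form: P = 106 + Q.
Pre-tax equilibrium: 236 - 6Q = 106 + Q gives Q* = 18.5714, P* = 124.5714.
A tax on sellers shifts supply up by 49: 236 - 6Q = 106 + Q + 49, so Q_t = 11.5714. Buyers pay P_b = 166.5714; sellers receive P_s = P_b - 49 = 117.5714.
PS = (1/2)(Q_t)(P_s - 106) = (1/2)(11.5714)(11.5714) = 66.949.

66.95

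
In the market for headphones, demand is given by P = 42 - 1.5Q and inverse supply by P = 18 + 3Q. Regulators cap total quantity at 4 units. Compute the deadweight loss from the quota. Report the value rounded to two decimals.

4.00

Unrestricted equilibrium: Q* = (42 - 18)/(1.5 + 3) = 5.3333.
At Q = 4 the demand price is 42 - 1.5(4) = 36 and the supply price is 18 + 3(4) = 30.
DWL = (1/2)(gap between curves at 4) x (Q* - 4) = (1/2)(6)(1.3333) = 4.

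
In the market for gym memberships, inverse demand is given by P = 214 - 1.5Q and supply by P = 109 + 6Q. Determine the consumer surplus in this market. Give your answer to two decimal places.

147.00

Equilibrium: 214 - 1.5Q = 109 + 6Q, so Q* = 14 and P* = 193.
CS is the area between the demand curve and P* from 0 to Q*: (1/2)(14)(21) = 147.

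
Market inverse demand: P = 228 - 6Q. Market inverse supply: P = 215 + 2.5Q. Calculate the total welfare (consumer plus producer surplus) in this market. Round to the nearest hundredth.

Equilibrium: 228 - 6Q = 215 + 2.5Q, so Q* = 1.5294 and P* = 218.8235.
Total surplus is the full triangle between the curves from 0 to Q*: (1/2)(1.5294)(228 - 215) = 9.9412.

9.94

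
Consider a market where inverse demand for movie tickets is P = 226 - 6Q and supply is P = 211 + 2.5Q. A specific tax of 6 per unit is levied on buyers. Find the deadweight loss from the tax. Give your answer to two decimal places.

Pre-tax equilibrium: 226 - 6Q = 211 + 2.5Q gives Q* = 1.7647, P* = 215.4118.
With the tax, buyers' net willingness to pay falls by 6: (226 - 6) - 6Q = 211 + 2.5Q, so Q_t = 1.0588. Buyers pay P_b = 219.6471; sellers receive P_s = P_b - 6 = 213.6471.
Deadweight loss is the triangle between the curves from Q_t to Q*: (1/2)(1.7647 - 1.0588)(6) = 2.1176.

2.12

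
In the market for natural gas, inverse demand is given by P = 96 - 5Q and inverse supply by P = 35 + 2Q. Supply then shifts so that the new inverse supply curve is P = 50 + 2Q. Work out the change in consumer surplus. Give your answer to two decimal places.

Initial equilibrium: Q_0 = 8.7143, P_0 = 52.4286; CS_0 = (1/2)(8.7143)(43.5714) = 189.8469, PS_0 = (1/2)(8.7143)(17.4286) = 75.9388.
New equilibrium: 96 - 5Q = 50 + 2Q gives Q_1 = 6.5714, P_1 = 63.1429; CS_1 = 107.9592, PS_1 = 43.1837.
Change in consumer surplus = 107.9592 - 189.8469 = -81.8878.

-81.89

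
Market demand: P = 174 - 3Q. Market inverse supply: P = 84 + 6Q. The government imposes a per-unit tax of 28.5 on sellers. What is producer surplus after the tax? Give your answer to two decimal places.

Pre-tax equilibrium: 174 - 3Q = 84 + 6Q gives Q* = 10, P* = 144.
With the tax, sellers need 28.5 more per unit: 174 - 3Q = 84 + 6Q + 28.5, so Q_t = 6.8333. Buyers pay P_b = 153.5; sellers receive P_s = P_b - 28.5 = 125.
PS = (1/2)(Q_t)(P_s - 84) = (1/2)(6.8333)(41) = 140.0833.

140.08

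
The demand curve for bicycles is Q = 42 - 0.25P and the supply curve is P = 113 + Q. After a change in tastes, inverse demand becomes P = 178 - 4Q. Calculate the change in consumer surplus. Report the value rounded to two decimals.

96.00

Rewriting demand in inverse form: P = 168 - 4Q.
Initial equilibrium: Q_0 = 11, P_0 = 124; CS_0 = (1/2)(11)(44) = 242, PS_0 = (1/2)(11)(11) = 60.5.
New equilibrium: 178 - 4Q = 113 + Q gives Q_1 = 13, P_1 = 126; CS_1 = 338, PS_1 = 84.5.
Change in consumer surplus = 338 - 242 = 96.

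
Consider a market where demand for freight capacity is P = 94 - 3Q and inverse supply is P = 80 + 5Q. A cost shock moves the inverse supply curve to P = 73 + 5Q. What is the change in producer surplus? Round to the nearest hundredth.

Initial equilibrium: Q_0 = 1.75, P_0 = 88.75; CS_0 = (1/2)(1.75)(5.25) = 4.5938, PS_0 = (1/2)(1.75)(8.75) = 7.6562.
New equilibrium: 94 - 3Q = 73 + 5Q gives Q_1 = 2.625, P_1 = 86.125; CS_1 = 10.3359, PS_1 = 17.2266.
Change in producer surplus = 17.2266 - 7.6562 = 9.5703.

9.57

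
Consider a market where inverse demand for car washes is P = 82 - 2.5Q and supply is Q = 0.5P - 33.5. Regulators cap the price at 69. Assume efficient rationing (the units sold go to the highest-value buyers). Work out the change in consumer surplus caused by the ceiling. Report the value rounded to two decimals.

Rewriting supply in inverse form: P = 67 + 2Q.
Without the control, 82 - 2.5Q = 67 + 2Q so Q* = 3.3333 and P* = 73.6667.
At the ceiling price 69, quantity supplied is (69 - 67)/2 = 1; supply is the short side, so Q = 1 trades at P = 69.
CS goes from (1/2)(3.3333)(8.3333) = 13.8889 to 11.75 (computed as (82 - 69)(1) - (1/2)(2.5)(1)^2), a change of -2.1389.

-2.14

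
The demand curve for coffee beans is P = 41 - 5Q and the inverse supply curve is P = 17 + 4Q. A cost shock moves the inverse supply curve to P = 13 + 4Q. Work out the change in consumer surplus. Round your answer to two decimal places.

6.42

Initial equilibrium: Q_0 = 2.6667, P_0 = 27.6667; CS_0 = (1/2)(2.6667)(13.3333) = 17.7778, PS_0 = (1/2)(2.6667)(10.6667) = 14.2222.
New equilibrium: 41 - 5Q = 13 + 4Q gives Q_1 = 3.1111, P_1 = 25.4444; CS_1 = 24.1975, PS_1 = 19.358.
Change in consumer surplus = 24.1975 - 17.7778 = 6.4198.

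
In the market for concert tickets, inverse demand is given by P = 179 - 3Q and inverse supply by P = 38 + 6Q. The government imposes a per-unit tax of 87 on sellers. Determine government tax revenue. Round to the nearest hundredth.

522.00

Without the tax, 179 - 3Q = 38 + 6Q so Q* = 15.6667 and P* = 132.
A tax on sellers shifts supply up by 87: 179 - 3Q = 38 + 6Q + 87, so Q_t = 6. Buyers pay P_b = 161; sellers receive P_s = P_b - 87 = 74.
Revenue is the tax times quantity traded: 87 x 6 = 522.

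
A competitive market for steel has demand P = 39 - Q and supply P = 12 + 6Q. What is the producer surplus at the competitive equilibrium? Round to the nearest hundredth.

Setting demand equal to supply, 27 = 7Q, so Q* = 3.8571 and P* = 35.1429.
The supply curve's price intercept is 12, so PS = (1/2)(Q*)(P* - 12) = (1/2)(3.8571)(23.1429) = 44.6327.

44.63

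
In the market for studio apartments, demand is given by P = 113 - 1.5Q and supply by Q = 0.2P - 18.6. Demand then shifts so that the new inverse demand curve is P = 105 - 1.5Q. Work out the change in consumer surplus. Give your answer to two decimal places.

Rewriting supply in inverse form: P = 93 + 5Q.
Initial equilibrium: Q_0 = 3.0769, P_0 = 108.3846; CS_0 = (1/2)(3.0769)(4.6154) = 7.1006, PS_0 = (1/2)(3.0769)(15.3846) = 23.6686.
New equilibrium: 105 - 1.5Q = 93 + 5Q gives Q_1 = 1.8462, P_1 = 102.2308; CS_1 = 2.5562, PS_1 = 8.5207.
Change in consumer surplus = 2.5562 - 7.1006 = -4.5444.

-4.54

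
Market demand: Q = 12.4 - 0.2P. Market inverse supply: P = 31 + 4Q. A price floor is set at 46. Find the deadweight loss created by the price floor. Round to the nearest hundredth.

Rewriting demand in inverse form: P = 62 - 5Q.
Without the control, 62 - 5Q = 31 + 4Q so Q* = 3.4444 and P* = 44.7778.
At P = 46, buyers demand (62 - 46)/5 = 3.2 while sellers would supply more, so the quantity traded is 3.2 at price 46.
At Q = 3.2 the demand price is 46 and the supply price is 43.8. Deadweight loss is the triangle between the curves from 3.2 to 3.4444: (1/2)(46 - 43.8)(3.4444 - 3.2) = 0.2689.

0.27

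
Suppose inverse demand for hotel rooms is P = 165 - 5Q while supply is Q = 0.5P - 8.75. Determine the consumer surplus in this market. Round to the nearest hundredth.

1110.01

Rewriting supply in inverse form: P = 17.5 + 2Q.
Set 165 - 5Q = 17.5 + 2Q, which gives 147.5 = 7Q, so Q* = 21.0714 and P* = 165 - 5(21.0714) = 59.6429.
The demand choke price is 165, so CS = (1/2)(Q*)(165 - P*) = (1/2)(21.0714)(105.3571) = 1110.0128.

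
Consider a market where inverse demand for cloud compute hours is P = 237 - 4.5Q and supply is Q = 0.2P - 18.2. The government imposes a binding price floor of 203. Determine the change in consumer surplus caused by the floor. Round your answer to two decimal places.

Rewriting supply in inverse form: P = 91 + 5Q.
Free-market equilibrium: 237 - 4.5Q = 91 + 5Q gives Q* = 15.3684, P* = 167.8421.
At the floor price 203, quantity demanded is (237 - 203)/4.5 = 7.5556; demand is the short side, so Q = 7.5556 trades at P = 203.
CS goes from (1/2)(15.3684)(69.1579) = 531.4238 to 128.4444 (computed as (237 - 203)(7.5556) - (1/2)(4.5)(7.5556)^2), a change of -402.9794.

-402.98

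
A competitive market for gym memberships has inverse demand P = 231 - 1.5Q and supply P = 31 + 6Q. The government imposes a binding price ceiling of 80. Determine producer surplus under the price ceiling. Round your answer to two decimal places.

Free-market equilibrium: 231 - 1.5Q = 31 + 6Q gives Q* = 26.6667, P* = 191.
At the ceiling price 80, quantity supplied is (80 - 31)/6 = 8.1667; supply is the short side, so Q = 8.1667 trades at P = 80.
PS is the triangle above supply below 80: (1/2)(8.1667)(80 - 31) = 200.0833.

200.08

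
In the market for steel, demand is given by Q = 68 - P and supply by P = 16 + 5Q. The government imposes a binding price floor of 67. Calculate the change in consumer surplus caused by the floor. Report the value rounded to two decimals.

Rewriting demand in inverse form: P = 68 - Q.
Free-market equilibrium: 68 - Q = 16 + 5Q gives Q* = 8.6667, P* = 59.3333.
At P = 67, buyers demand (68 - 67)/1 = 1 while sellers would supply more, so the quantity traded is 1 at price 67.
CS goes from (1/2)(8.6667)(8.6667) = 37.5556 to 0.5 (computed as (68 - 67)(1) - (1/2)(1)(1)^2), a change of -37.0556.

-37.06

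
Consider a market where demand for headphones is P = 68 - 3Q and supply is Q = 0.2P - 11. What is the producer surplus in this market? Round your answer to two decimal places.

Rewriting supply in inverse form: P = 55 + 5Q.
Equilibrium: 68 - 3Q = 55 + 5Q, so Q* = 1.625 and P* = 63.125.
Producer surplus is the triangle above supply below P*: (1/2)(1.625)(63.125 - 55) = (1/2)(1.625)(8.125) = 6.6016.

6.60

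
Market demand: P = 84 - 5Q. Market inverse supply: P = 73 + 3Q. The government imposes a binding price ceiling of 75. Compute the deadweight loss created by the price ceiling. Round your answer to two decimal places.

2.01

Without the control, 84 - 5Q = 73 + 3Q so Q* = 1.375 and P* = 77.125.
At P = 75, sellers supply (75 - 73)/3 = 0.6667 while buyers want more, so the quantity traded is 0.6667 at price 75.
At Q = 0.6667 the demand price is 80.6667 and the supply price is 75. Deadweight loss is the triangle between the curves from 0.6667 to 1.375: (1/2)(80.6667 - 75)(1.375 - 0.6667) = 2.0069.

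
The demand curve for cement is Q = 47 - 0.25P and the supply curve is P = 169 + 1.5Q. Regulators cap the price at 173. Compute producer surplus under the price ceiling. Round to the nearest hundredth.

5.33

Rewriting demand in inverse form: P = 188 - 4Q.
Without the control, 188 - 4Q = 169 + 1.5Q so Q* = 3.4545 and P* = 174.1818.
At P = 173, sellers supply (173 - 169)/1.5 = 2.6667 while buyers want more, so the quantity traded is 2.6667 at price 173.
PS is the triangle above supply below 173: (1/2)(2.6667)(173 - 169) = 5.3333.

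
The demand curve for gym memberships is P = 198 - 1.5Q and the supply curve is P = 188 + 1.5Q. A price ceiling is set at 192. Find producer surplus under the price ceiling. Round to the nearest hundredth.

Free-market equilibrium: 198 - 1.5Q = 188 + 1.5Q gives Q* = 3.3333, P* = 193.
At P = 192, sellers supply (192 - 188)/1.5 = 2.6667 while buyers want more, so the quantity traded is 2.6667 at price 192.
PS is the triangle above supply below 192: (1/2)(2.6667)(192 - 188) = 5.3333.

5.33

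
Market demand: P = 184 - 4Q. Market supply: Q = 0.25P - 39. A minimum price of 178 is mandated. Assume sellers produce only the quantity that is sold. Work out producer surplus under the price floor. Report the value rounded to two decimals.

28.50

Rewriting supply in inverse form: P = 156 + 4Q.
Without the control, 184 - 4Q = 156 + 4Q so Q* = 3.5 and P* = 170.
At P = 178, buyers demand (184 - 178)/4 = 1.5 while sellers would supply more, so the quantity traded is 1.5 at price 178.
The supply price at Q = 1.5 is 162. PS is the trapezoid between 178 and supply over [0, 1.5]: (1/2)[(178 - 156) + (178 - 162)](1.5) = 28.5.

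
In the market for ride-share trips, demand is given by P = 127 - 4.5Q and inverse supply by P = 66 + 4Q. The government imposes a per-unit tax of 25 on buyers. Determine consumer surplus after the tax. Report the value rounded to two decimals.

Without the tax, 127 - 4.5Q = 66 + 4Q so Q* = 7.1765 and P* = 94.7059.
A tax on buyers shifts demand down by 25: (127 - 25) - 4.5Q = 66 + 4Q, so Q_t = 4.2353. Buyers pay P_b = 107.9412; sellers receive P_s = P_b - 25 = 82.9412.
Consumer surplus is the triangle under demand above P_b: (1/2)(4.2353)(127 - 107.9412) = 40.3599.

40.36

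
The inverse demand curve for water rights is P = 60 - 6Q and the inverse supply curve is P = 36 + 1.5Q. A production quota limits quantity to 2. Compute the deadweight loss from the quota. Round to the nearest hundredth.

5.40

Unrestricted equilibrium: Q* = (60 - 36)/(6 + 1.5) = 3.2.
At Q = 2 the demand price is 60 - 6(2) = 48 and the supply price is 36 + 1.5(2) = 39.
DWL = (1/2)(gap between curves at 2) x (Q* - 2) = (1/2)(9)(1.2) = 5.4.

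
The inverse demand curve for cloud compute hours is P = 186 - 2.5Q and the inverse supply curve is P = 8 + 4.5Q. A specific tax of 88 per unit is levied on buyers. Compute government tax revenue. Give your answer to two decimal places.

1131.43

Pre-tax equilibrium: 186 - 2.5Q = 8 + 4.5Q gives Q* = 25.4286, P* = 122.4286.
A tax on buyers shifts demand down by 88: (186 - 88) - 2.5Q = 8 + 4.5Q, so Q_t = 12.8571. Buyers pay P_b = 153.8571; sellers receive P_s = P_b - 88 = 65.8571.
Revenue is the tax times quantity traded: 88 x 12.8571 = 1131.4286.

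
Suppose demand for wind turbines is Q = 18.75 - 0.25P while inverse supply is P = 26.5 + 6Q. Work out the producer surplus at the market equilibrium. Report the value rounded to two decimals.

Rewriting demand in inverse form: P = 75 - 4Q.
Setting demand equal to supply, 48.5 = 10Q, so Q* = 4.85 and P* = 55.6.
Producer surplus is the triangle above supply below P*: (1/2)(4.85)(55.6 - 26.5) = (1/2)(4.85)(29.1) = 70.5675.

70.57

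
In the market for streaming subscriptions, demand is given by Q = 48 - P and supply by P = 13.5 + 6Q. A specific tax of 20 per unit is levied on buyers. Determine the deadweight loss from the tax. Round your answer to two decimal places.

Rewriting demand in inverse form: P = 48 - Q.
Pre-tax equilibrium: 48 - Q = 13.5 + 6Q gives Q* = 4.9286, P* = 43.0714.
With the tax, buyers' net willingness to pay falls by 20: (48 - 20) - Q = 13.5 + 6Q, so Q_t = 2.0714. Buyers pay P_b = 45.9286; sellers receive P_s = P_b - 20 = 25.9286.
Deadweight loss is the triangle between the curves from Q_t to Q*: (1/2)(4.9286 - 2.0714)(20) = 28.5714.

28.57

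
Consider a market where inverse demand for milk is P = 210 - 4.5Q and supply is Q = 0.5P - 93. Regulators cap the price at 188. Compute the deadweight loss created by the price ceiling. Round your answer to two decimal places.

23.56

Rewriting supply in inverse form: P = 186 + 2Q.
Free-market equilibrium: 210 - 4.5Q = 186 + 2Q gives Q* = 3.6923, P* = 193.3846.
At the ceiling price 188, quantity supplied is (188 - 186)/2 = 1; supply is the short side, so Q = 1 trades at P = 188.
At Q = 1 the demand price is 205.5 and the supply price is 188. Deadweight loss is the triangle between the curves from 1 to 3.6923: (1/2)(205.5 - 188)(3.6923 - 1) = 23.5577.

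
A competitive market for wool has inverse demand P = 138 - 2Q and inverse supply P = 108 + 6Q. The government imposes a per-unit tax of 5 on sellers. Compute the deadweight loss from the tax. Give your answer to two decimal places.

1.56

Pre-tax equilibrium: 138 - 2Q = 108 + 6Q gives Q* = 3.75, P* = 130.5.
With the tax, sellers need 5 more per unit: 138 - 2Q = 108 + 6Q + 5, so Q_t = 3.125. Buyers pay P_b = 131.75; sellers receive P_s = P_b - 5 = 126.75.
The welfare triangle lost has base Q* - Q_t = 0.625 and height t = 5, so DWL = (1/2)(0.625)(5) = 1.5625.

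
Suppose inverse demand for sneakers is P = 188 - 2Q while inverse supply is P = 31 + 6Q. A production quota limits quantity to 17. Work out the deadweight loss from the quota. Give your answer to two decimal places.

27.56

Without the quota, 188 - 2Q = 31 + 6Q gives Q* = 19.625.
At Q = 17 the demand price is 188 - 2(17) = 154 and the supply price is 31 + 6(17) = 133.
Deadweight loss is the triangle between the curves from 17 to 19.625: (1/2)(154 - 133)(19.625 - 17) = 27.5625.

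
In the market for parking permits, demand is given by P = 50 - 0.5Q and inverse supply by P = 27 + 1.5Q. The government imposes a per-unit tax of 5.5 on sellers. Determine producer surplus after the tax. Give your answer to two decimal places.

57.42

Pre-tax equilibrium: 50 - 0.5Q = 27 + 1.5Q gives Q* = 11.5, P* = 44.25.
With the tax, sellers need 5.5 more per unit: 50 - 0.5Q = 27 + 1.5Q + 5.5, so Q_t = 8.75. Buyers pay P_b = 45.625; sellers receive P_s = P_b - 5.5 = 40.125.
Producer surplus is the triangle above supply below P_s: (1/2)(8.75)(40.125 - 27) = 57.4219.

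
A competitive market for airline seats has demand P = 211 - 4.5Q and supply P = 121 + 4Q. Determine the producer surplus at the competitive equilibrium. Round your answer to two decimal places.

224.22

Equilibrium: 211 - 4.5Q = 121 + 4Q, so Q* = 10.5882 and P* = 163.3529.
The supply curve's price intercept is 121, so PS = (1/2)(Q*)(P* - 121) = (1/2)(10.5882)(42.3529) = 224.2215.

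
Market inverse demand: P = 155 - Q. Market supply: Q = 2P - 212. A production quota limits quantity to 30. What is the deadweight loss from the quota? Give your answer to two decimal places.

5.33

Rewriting supply in inverse form: P = 106 + 0.5Q.
Unrestricted equilibrium: Q* = (155 - 106)/(1 + 0.5) = 32.6667.
At Q = 30 the demand price is 155 - (30) = 125 and the supply price is 106 + 0.5(30) = 121.
Deadweight loss is the triangle between the curves from 30 to 32.6667: (1/2)(125 - 121)(32.6667 - 30) = 5.3333.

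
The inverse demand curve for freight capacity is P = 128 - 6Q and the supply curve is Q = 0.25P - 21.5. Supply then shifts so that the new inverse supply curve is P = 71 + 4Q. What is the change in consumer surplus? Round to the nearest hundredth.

Rewriting supply in inverse form: P = 86 + 4Q.
Initial equilibrium: Q_0 = 4.2, P_0 = 102.8; CS_0 = (1/2)(4.2)(25.2) = 52.92, PS_0 = (1/2)(4.2)(16.8) = 35.28.
New equilibrium: 128 - 6Q = 71 + 4Q gives Q_1 = 5.7, P_1 = 93.8; CS_1 = 97.47, PS_1 = 64.98.
Change in consumer surplus = 97.47 - 52.92 = 44.55.

44.55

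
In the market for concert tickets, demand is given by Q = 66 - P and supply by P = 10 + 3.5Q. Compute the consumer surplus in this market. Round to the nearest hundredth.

77.43

Rewriting demand in inverse form: P = 66 - Q.
Set 66 - Q = 10 + 3.5Q, which gives 56 = 4.5Q, so Q* = 12.4444 and P* = 66 - (12.4444) = 53.5556.
The demand choke price is 66, so CS = (1/2)(Q*)(66 - P*) = (1/2)(12.4444)(12.4444) = 77.4321.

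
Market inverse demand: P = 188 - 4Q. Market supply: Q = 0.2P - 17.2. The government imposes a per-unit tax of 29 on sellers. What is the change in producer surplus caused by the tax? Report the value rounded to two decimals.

Rewriting supply in inverse form: P = 86 + 5Q.
Without the tax, 188 - 4Q = 86 + 5Q so Q* = 11.3333 and P* = 142.6667.
A tax on sellers shifts supply up by 29: 188 - 4Q = 86 + 5Q + 29, so Q_t = 8.1111. Buyers pay P_b = 155.5556; sellers receive P_s = P_b - 29 = 126.5556.
PS falls from (1/2)(11.3333)(56.6667) = 321.1111 to (1/2)(8.1111)(40.5556) = 164.4753, a change of -156.6358.

-156.64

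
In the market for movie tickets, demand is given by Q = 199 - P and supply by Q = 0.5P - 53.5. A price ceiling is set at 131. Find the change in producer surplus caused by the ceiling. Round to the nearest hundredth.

Rewriting demand in inverse form: P = 199 - Q.
Rewriting supply in inverse form: P = 107 + 2Q.
Without the control, 199 - Q = 107 + 2Q so Q* = 30.6667 and P* = 168.3333.
At P = 131, sellers supply (131 - 107)/2 = 12 while buyers want more, so the quantity traded is 12 at price 131.
PS goes from (1/2)(30.6667)(61.3333) = 940.4444 to 144 (computed as (131 - 107)(12) - (1/2)(2)(12)^2), a change of -796.4444.

-796.44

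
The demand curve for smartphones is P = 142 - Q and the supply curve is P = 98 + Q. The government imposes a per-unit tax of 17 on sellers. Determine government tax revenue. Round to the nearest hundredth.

Pre-tax equilibrium: 142 - Q = 98 + Q gives Q* = 22, P* = 120.
With the tax, sellers need 17 more per unit: 142 - Q = 98 + Q + 17, so Q_t = 13.5. Buyers pay P_b = 128.5; sellers receive P_s = P_b - 17 = 111.5.
Tax revenue = t x Q_t = 17 x 13.5 = 229.5.

229.50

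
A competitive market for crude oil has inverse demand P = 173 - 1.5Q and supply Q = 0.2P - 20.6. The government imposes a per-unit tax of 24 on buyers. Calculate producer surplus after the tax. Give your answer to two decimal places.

125.21

Rewriting supply in inverse form: P = 103 + 5Q.
Without the tax, 173 - 1.5Q = 103 + 5Q so Q* = 10.7692 and P* = 156.8462.
With the tax, buyers' net willingness to pay falls by 24: (173 - 24) - 1.5Q = 103 + 5Q, so Q_t = 7.0769. Buyers pay P_b = 162.3846; sellers receive P_s = P_b - 24 = 138.3846.
PS = (1/2)(Q_t)(P_s - 103) = (1/2)(7.0769)(35.3846) = 125.2071.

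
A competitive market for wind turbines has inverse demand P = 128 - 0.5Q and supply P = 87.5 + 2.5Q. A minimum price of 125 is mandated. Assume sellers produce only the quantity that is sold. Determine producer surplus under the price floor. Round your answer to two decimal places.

180.00

Free-market equilibrium: 128 - 0.5Q = 87.5 + 2.5Q gives Q* = 13.5, P* = 121.25.
At P = 125, buyers demand (128 - 125)/0.5 = 6 while sellers would supply more, so the quantity traded is 6 at price 125.
The supply price at Q = 6 is 102.5. PS is the trapezoid between 125 and supply over [0, 6]: (1/2)[(125 - 87.5) + (125 - 102.5)](6) = 180.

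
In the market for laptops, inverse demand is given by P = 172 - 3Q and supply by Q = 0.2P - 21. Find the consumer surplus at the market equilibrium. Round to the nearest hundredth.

Rewriting supply in inverse form: P = 105 + 5Q.
Setting demand equal to supply, 67 = 8Q, so Q* = 8.375 and P* = 146.875.
CS is the area between the demand curve and P* from 0 to Q*: (1/2)(8.375)(25.125) = 105.2109.

105.21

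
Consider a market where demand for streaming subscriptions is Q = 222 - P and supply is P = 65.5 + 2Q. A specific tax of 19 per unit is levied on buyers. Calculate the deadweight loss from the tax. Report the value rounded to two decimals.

Rewriting demand in inverse form: P = 222 - Q.
Without the tax, 222 - Q = 65.5 + 2Q so Q* = 52.1667 and P* = 169.8333.
A tax on buyers shifts demand down by 19: (222 - 19) - Q = 65.5 + 2Q, so Q_t = 45.8333. Buyers pay P_b = 176.1667; sellers receive P_s = P_b - 19 = 157.1667.
Deadweight loss is the triangle between the curves from Q_t to Q*: (1/2)(52.1667 - 45.8333)(19) = 60.1667.

60.17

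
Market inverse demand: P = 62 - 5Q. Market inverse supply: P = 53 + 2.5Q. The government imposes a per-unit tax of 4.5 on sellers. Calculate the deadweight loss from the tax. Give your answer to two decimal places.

Pre-tax equilibrium: 62 - 5Q = 53 + 2.5Q gives Q* = 1.2, P* = 56.
A tax on sellers shifts supply up by 4.5: 62 - 5Q = 53 + 2.5Q + 4.5, so Q_t = 0.6. Buyers pay P_b = 59; sellers receive P_s = P_b - 4.5 = 54.5.
Deadweight loss is the triangle between the curves from Q_t to Q*: (1/2)(1.2 - 0.6)(4.5) = 1.35.

1.35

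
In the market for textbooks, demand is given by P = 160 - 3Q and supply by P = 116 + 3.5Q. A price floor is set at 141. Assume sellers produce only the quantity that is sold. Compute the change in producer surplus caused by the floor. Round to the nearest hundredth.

7.95

Free-market equilibrium: 160 - 3Q = 116 + 3.5Q gives Q* = 6.7692, P* = 139.6923.
At the floor price 141, quantity demanded is (160 - 141)/3 = 6.3333; demand is the short side, so Q = 6.3333 trades at P = 141.
PS goes from (1/2)(6.7692)(23.6923) = 80.1893 to 88.1389 (computed as (141 - 116)(6.3333) - (1/2)(3.5)(6.3333)^2), a change of 7.9495.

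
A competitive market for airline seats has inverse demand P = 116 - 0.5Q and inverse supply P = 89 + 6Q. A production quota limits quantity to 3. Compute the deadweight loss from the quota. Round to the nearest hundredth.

4.33

Without the quota, 116 - 0.5Q = 89 + 6Q gives Q* = 4.1538.
At Q = 3 the demand price is 116 - 0.5(3) = 114.5 and the supply price is 89 + 6(3) = 107.
DWL = (1/2)(gap between curves at 3) x (Q* - 3) = (1/2)(7.5)(1.1538) = 4.3269.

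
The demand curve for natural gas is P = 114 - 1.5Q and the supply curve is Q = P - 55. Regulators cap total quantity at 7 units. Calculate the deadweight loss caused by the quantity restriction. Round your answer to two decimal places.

Rewriting supply in inverse form: P = 55 + Q.
Unrestricted equilibrium: Q* = (114 - 55)/(1.5 + 1) = 23.6.
At Q = 7 the demand price is 114 - 1.5(7) = 103.5 and the supply price is 55 + (7) = 62.
DWL = (1/2)(gap between curves at 7) x (Q* - 7) = (1/2)(41.5)(16.6) = 344.45.

344.45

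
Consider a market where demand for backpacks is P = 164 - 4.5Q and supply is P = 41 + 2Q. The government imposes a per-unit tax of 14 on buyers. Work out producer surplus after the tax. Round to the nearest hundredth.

281.21

Pre-tax equilibrium: 164 - 4.5Q = 41 + 2Q gives Q* = 18.9231, P* = 78.8462.
With the tax, buyers' net willingness to pay falls by 14: (164 - 14) - 4.5Q = 41 + 2Q, so Q_t = 16.7692. Buyers pay P_b = 88.5385; sellers receive P_s = P_b - 14 = 74.5385.
Producer surplus is the triangle above supply below P_s: (1/2)(16.7692)(74.5385 - 41) = 281.2071.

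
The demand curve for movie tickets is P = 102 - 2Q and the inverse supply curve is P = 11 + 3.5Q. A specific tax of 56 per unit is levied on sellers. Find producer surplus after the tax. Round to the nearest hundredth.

70.87

Without the tax, 102 - 2Q = 11 + 3.5Q so Q* = 16.5455 and P* = 68.9091.
A tax on sellers shifts supply up by 56: 102 - 2Q = 11 + 3.5Q + 56, so Q_t = 6.3636. Buyers pay P_b = 89.2727; sellers receive P_s = P_b - 56 = 33.2727.
PS = (1/2)(Q_t)(P_s - 11) = (1/2)(6.3636)(22.2727) = 70.8678.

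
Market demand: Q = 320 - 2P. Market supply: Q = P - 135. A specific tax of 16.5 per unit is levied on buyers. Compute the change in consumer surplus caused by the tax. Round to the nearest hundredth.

Rewriting demand in inverse form: P = 160 - 0.5Q.
Rewriting supply in inverse form: P = 135 + Q.
Pre-tax equilibrium: 160 - 0.5Q = 135 + Q gives Q* = 16.6667, P* = 151.6667.
A tax on buyers shifts demand down by 16.5: (160 - 16.5) - 0.5Q = 135 + Q, so Q_t = 5.6667. Buyers pay P_b = 157.1667; sellers receive P_s = P_b - 16.5 = 140.6667.
CS falls from (1/2)(16.6667)(8.3333) = 69.4444 to (1/2)(5.6667)(2.8333) = 8.0278, a change of -61.4167.

-61.42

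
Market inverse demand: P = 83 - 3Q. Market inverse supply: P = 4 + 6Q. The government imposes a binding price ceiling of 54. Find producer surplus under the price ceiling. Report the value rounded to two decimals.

Free-market equilibrium: 83 - 3Q = 4 + 6Q gives Q* = 8.7778, P* = 56.6667.
At the ceiling price 54, quantity supplied is (54 - 4)/6 = 8.3333; supply is the short side, so Q = 8.3333 trades at P = 54.
PS is the triangle above supply below 54: (1/2)(8.3333)(54 - 4) = 208.3333.

208.33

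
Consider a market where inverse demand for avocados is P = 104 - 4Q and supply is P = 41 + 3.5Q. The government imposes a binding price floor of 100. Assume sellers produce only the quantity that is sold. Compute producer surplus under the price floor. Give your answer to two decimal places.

57.25

Free-market equilibrium: 104 - 4Q = 41 + 3.5Q gives Q* = 8.4, P* = 70.4.
At P = 100, buyers demand (104 - 100)/4 = 1 while sellers would supply more, so the quantity traded is 1 at price 100.
The supply price at Q = 1 is 44.5. PS is the trapezoid between 100 and supply over [0, 1]: (1/2)[(100 - 41) + (100 - 44.5)](1) = 57.25.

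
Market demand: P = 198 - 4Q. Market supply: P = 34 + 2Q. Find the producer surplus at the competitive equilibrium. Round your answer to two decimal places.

Equilibrium: 198 - 4Q = 34 + 2Q, so Q* = 27.3333 and P* = 88.6667.
Producer surplus is the triangle above supply below P*: (1/2)(27.3333)(88.6667 - 34) = (1/2)(27.3333)(54.6667) = 747.1111.

747.11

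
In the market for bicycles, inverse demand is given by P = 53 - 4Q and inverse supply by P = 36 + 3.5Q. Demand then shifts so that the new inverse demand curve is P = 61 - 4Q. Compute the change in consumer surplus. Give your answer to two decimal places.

Initial equilibrium: Q_0 = 2.2667, P_0 = 43.9333; CS_0 = (1/2)(2.2667)(9.0667) = 10.2756, PS_0 = (1/2)(2.2667)(7.9333) = 8.9911.
New equilibrium: 61 - 4Q = 36 + 3.5Q gives Q_1 = 3.3333, P_1 = 47.6667; CS_1 = 22.2222, PS_1 = 19.4444.
Change in consumer surplus = 22.2222 - 10.2756 = 11.9467.

11.95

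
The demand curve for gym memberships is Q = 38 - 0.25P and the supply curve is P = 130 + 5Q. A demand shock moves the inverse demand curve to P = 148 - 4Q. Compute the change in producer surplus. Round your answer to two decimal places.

Rewriting demand in inverse form: P = 152 - 4Q.
Initial equilibrium: Q_0 = 2.4444, P_0 = 142.2222; CS_0 = (1/2)(2.4444)(9.7778) = 11.9506, PS_0 = (1/2)(2.4444)(12.2222) = 14.9383.
New equilibrium: 148 - 4Q = 130 + 5Q gives Q_1 = 2, P_1 = 140; CS_1 = 8, PS_1 = 10.
Change in producer surplus = 10 - 14.9383 = -4.9383.

-4.94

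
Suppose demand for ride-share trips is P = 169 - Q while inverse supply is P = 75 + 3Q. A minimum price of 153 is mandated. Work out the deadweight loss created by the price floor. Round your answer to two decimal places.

Without the control, 169 - Q = 75 + 3Q so Q* = 23.5 and P* = 145.5.
At P = 153, buyers demand (169 - 153)/1 = 16 while sellers would supply more, so the quantity traded is 16 at price 153.
At Q = 16 the demand price is 153 and the supply price is 123. Deadweight loss is the triangle between the curves from 16 to 23.5: (1/2)(153 - 123)(23.5 - 16) = 112.5.

112.50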